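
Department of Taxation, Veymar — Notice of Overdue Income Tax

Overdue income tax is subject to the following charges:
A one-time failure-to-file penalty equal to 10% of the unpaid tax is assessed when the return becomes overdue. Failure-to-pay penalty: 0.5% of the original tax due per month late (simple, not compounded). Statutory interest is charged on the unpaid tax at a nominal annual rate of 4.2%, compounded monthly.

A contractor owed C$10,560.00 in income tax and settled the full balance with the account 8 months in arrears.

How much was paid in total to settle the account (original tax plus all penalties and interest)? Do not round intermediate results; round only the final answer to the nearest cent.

C$12,337.73

Failure-to-file penalty: 10% × C$10,560.00 = C$1,056.00
Failure-to-pay penalty: 8 × 0.5% × C$10,560.00 = C$422.40
Interest (4.2%/yr ÷ 12 = 0.35%/month): C$10,560.00 × ((1 + 0.0035)^8 − 1) = C$299.3275…
Total = C$10,560.00 + C$1,478.4000 + C$299.3275… = C$12,337.73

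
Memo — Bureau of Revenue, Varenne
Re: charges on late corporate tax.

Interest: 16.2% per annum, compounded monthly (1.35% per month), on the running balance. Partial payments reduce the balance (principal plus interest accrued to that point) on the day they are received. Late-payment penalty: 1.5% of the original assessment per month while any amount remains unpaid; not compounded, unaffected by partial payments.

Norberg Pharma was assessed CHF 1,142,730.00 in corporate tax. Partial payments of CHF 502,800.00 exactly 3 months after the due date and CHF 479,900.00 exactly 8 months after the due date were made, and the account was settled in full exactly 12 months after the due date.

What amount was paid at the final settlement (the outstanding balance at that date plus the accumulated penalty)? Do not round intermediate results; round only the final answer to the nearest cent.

Balance at month 3: CHF 1,142,730.0000 × (1 + 0.0135)^3 = CHF 1,189,638.1642…
After CHF 502,800.00 payment: CHF 1,189,638.1642… − CHF 502,800.00 = CHF 686,838.1642…
Balance at month 8: CHF 686,838.1642… × (1 + 0.0135)^5 = CHF 734,468.5160…
After CHF 479,900.00 payment: CHF 734,468.5160… − CHF 479,900.00 = CHF 254,568.5160…
Balance at month 12: CHF 254,568.5160… × (1 + 0.0135)^4 = CHF 268,596.1003…
Penalty: 12 × 1.5% × CHF 1,142,730.00 = CHF 205,691.40
Final settlement = outstanding balance + penalty = CHF 268,596.1003… + CHF 205,691.40 = CHF 474,287.50

CHF 474,287.50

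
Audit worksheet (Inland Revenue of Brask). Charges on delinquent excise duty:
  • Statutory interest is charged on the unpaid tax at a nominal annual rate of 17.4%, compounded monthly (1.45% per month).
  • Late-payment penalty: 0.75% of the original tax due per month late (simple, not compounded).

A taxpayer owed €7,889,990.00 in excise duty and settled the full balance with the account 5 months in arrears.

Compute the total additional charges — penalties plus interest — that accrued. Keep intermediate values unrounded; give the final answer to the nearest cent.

Late-payment penalty = 0.75% × €7,889,990.00 × 5 mo = €295,874.63…
Interest: €7,889,990.00 × ((1 + 0.0145)^5 − 1) = €7,889,990.00 × 0.0746332… = €588,855.2641…
Penalties + interest = €295,874.6250 + €588,855.2641… = €884,729.89

€884,729.89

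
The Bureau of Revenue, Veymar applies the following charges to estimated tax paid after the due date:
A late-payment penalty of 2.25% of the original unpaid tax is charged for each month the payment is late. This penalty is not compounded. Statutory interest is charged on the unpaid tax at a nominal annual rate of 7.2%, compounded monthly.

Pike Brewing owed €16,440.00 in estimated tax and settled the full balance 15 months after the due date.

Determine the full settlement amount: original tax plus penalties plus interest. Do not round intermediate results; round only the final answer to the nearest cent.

€23,531.89

Late-payment penalty = 2.25% × €16,440.00 × 15 mo = €5,548.50
Interest (7.2%/yr ÷ 12 = 0.6%/month): €16,440.00 × ((1 + 0.006)^15 − 1) = €1,543.3884…
Total = €16,440.00 + €5,548.5000 + €1,543.3884… = €23,531.89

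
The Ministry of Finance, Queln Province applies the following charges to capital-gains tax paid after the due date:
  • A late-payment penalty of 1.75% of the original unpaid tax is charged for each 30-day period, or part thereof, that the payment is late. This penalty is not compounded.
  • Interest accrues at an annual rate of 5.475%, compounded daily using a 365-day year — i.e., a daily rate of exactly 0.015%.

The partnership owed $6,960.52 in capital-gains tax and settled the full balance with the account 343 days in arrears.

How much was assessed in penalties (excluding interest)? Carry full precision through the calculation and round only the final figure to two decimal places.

$1,461.71

Penalty periods: ⌈343/30⌉ = 12; penalty = 12 × 1.75% × $6,960.52 = $1,461.71…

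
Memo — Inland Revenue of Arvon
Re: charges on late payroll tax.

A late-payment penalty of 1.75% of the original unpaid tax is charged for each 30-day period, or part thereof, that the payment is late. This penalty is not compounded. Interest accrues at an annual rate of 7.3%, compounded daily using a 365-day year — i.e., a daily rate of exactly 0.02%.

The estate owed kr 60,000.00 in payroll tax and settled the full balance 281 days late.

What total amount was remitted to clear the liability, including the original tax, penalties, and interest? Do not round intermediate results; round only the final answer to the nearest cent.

kr 73,968.20

Penalty periods: ⌈281/30⌉ = 10; penalty = 10 × 1.75% × kr 60,000.00 = kr 10,500.00
Interest: kr 60,000.00 × ((1 + 0.0002)^281 − 1) = kr 60,000.00 × 0.05780328… = kr 3,468.1968…
Total = kr 60,000.00 + kr 10,500.0000 + kr 3,468.1968… = kr 73,968.20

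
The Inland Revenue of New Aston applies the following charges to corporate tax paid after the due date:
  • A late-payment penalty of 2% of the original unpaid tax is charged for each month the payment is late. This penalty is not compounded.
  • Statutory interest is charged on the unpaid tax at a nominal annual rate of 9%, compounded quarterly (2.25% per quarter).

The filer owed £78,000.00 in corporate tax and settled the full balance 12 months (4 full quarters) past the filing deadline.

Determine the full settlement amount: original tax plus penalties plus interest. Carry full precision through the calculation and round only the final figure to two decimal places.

£103,980.50

Late-payment penalty: 12 × 2% × £78,000.00 = £18,720.00
Interest: £78,000.00 × ((1 + 0.0225)^4 − 1) = £78,000.00 × 0.0930833… = £7,260.4989…
Total = £78,000.00 + £18,720.0000 + £7,260.4989… = £103,980.50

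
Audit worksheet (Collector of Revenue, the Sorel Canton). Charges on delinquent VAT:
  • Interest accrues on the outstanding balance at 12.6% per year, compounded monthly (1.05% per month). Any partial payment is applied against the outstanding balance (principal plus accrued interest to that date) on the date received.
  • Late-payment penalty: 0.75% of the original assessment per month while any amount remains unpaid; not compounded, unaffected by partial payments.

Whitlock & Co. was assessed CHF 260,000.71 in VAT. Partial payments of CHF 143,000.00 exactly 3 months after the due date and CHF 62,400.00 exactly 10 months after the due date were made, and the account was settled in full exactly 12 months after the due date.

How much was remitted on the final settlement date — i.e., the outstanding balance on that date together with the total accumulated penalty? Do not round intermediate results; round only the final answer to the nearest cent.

Balance at month 3: CHF 260,000.7100 × (1 + 0.0105)^3 = CHF 268,277.0286…
After CHF 143,000.00 payment: CHF 268,277.0286… − CHF 143,000.00 = CHF 125,277.0286…
Balance at month 10: CHF 125,277.0286… × (1 + 0.0105)^7 = CHF 134,780.0673…
After CHF 62,400.00 payment: CHF 134,780.0673… − CHF 62,400.00 = CHF 72,380.0673…
Balance at month 12: CHF 72,380.0673… × (1 + 0.0105)^2 = CHF 73,908.0286…
Penalty: 12 × 0.75% × CHF 260,000.71 = CHF 23,400.06…
Final settlement = outstanding balance + penalty = CHF 73,908.0286… + CHF 23,400.06… = CHF 97,308.09

CHF 97,308.09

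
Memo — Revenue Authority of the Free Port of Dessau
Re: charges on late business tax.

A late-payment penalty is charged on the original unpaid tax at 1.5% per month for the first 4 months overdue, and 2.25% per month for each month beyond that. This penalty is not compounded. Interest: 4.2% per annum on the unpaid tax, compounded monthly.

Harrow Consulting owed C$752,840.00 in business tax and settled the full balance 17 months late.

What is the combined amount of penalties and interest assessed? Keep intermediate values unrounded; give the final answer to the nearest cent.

Penalty, months 1–4: 4 × 1.5% × C$752,840.00 = C$45,170.40
Penalty, months 5–17: 13 × 2.25% × C$752,840.00 = C$220,205.70
Interest (4.2%/yr ÷ 12 = 0.35%/month): C$752,840.00 × ((1 + 0.0035)^17 − 1) = C$46,070.4318…
Penalties + interest = C$265,376.1000 + C$46,070.4318… = C$311,446.53

C$311,446.53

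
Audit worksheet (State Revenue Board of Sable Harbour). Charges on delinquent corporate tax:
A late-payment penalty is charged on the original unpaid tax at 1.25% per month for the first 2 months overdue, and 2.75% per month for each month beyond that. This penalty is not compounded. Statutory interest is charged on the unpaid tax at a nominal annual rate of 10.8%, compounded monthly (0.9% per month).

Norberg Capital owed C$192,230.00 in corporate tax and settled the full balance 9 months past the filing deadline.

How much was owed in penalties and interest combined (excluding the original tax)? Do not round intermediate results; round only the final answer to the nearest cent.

Penalty, months 1–2: 2 × 1.25% × C$192,230.00 = C$4,805.75
Penalty, months 3–9: 7 × 2.75% × C$192,230.00 = C$37,004.28…
Interest: C$192,230.00 × ((1 + 0.009)^9 − 1) = C$192,230.00 × 0.0839781… = C$16,143.1044…
Penalties + interest = C$41,810.0250 + C$16,143.1044… = C$57,953.13

C$57,953.13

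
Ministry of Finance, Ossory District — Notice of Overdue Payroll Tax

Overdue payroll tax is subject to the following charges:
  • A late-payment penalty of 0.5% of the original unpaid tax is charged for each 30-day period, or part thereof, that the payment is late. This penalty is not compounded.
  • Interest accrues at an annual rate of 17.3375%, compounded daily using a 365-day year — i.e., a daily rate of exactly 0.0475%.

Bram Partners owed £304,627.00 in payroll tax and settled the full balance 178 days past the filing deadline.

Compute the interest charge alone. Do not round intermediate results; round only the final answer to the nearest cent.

£26,869.75

Interest: £304,627.00 × ((1 + 0.000475)^178 − 1) = £304,627.00 × 0.08820541… = £26,869.7492…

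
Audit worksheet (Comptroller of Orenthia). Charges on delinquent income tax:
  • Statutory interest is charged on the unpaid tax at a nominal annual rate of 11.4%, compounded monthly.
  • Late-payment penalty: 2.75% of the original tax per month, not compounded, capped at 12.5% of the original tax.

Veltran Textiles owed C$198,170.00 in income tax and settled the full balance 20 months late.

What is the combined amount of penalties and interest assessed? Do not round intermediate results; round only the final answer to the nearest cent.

Penalty (uncapped): 20 × 2.75% × C$198,170.00 = C$108,993.50; cap = 12.5% × C$198,170.00 = C$24,771.25 → penalty = C$24,771.25
Interest (11.4%/yr ÷ 12 = 0.95%/month): C$198,170.00 × ((1 + 0.0095)^20 − 1) = C$41,252.1768…
Penalties + interest = C$24,771.2500 + C$41,252.1768… = C$66,023.43

C$66,023.43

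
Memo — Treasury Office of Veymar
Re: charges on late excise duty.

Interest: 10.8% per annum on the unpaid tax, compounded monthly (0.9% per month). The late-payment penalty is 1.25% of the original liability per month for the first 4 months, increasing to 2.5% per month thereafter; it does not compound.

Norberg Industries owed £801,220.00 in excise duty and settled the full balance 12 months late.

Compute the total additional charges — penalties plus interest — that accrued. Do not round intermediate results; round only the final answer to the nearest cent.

Penalty, months 1–4: 4 × 1.25% × £801,220.00 = £40,061.00
Penalty, months 5–12: 8 × 2.5% × £801,220.00 = £160,244.00
Interest: £801,220.00 × ((1 + 0.009)^12 − 1) = £801,220.00 × 0.1135097… = £90,946.2218…
Penalties + interest = £200,305.0000 + £90,946.2218… = £291,251.22

£291,251.22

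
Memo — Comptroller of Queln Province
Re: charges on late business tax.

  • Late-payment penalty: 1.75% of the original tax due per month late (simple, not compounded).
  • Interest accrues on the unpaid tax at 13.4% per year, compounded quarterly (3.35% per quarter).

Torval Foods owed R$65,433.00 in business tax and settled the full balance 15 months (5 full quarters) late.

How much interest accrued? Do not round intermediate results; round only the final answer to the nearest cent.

Interest: R$65,433.00 × ((1 + 0.0335)^5 − 1) = R$65,433.00 × 0.1791048… = R$11,719.3639…

R$11,719.36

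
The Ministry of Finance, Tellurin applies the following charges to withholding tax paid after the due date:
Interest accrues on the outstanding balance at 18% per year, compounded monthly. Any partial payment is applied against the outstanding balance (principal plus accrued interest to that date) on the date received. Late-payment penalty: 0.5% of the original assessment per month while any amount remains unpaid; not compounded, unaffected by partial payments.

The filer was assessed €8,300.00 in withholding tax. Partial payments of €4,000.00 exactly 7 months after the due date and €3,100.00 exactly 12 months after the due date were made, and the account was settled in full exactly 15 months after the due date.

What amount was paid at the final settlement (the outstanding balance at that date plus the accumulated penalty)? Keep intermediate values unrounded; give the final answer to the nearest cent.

Monthly rate = 18% ÷ 12 = 1.5%
Balance at month 7: €8,300.0000 × (1 + 0.015)^7 = €9,211.7128…
After €4,000.00 payment: €9,211.7128… − €4,000.00 = €5,211.7128…
Balance at month 12: €5,211.7128… × (1 + 0.015)^5 = €5,614.4948…
After €3,100.00 payment: €5,614.4948… − €3,100.00 = €2,514.4948…
Balance at month 15: €2,514.4948… × (1 + 0.015)^3 = €2,629.3528…
Penalty: 15 × 0.5% × €8,300.00 = €622.50
Final settlement = outstanding balance + penalty = €2,629.3528… + €622.50 = €3,251.85

€3,251.85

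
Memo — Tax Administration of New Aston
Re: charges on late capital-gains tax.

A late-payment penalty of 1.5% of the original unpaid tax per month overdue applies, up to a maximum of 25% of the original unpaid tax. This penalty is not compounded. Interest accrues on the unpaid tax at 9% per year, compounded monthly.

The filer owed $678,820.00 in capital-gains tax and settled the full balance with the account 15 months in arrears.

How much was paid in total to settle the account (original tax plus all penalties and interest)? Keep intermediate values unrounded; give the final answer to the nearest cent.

Penalty: 15 × 1.5% × $678,820.00 = $152,734.50 (below the 25% cap of $169,705.00)
Interest (9%/yr ÷ 12 = 0.75%/month): $678,820.00 × ((1 + 0.0075)^15 − 1) = $80,509.8130…
Total = $678,820.00 + $152,734.5000 + $80,509.8130… = $912,064.31

$912,064.31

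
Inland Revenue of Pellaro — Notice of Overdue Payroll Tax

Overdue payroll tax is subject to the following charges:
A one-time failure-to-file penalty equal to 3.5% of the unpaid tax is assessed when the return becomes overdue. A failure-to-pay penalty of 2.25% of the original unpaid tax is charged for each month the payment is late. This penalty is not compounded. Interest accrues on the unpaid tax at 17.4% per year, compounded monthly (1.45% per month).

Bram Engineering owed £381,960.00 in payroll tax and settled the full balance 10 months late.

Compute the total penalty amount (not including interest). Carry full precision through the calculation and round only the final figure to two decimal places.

£99,309.60

Failure-to-file penalty: 3.5% × £381,960.00 = £13,368.60
Failure-to-pay penalty = 2.25% × £381,960.00 × 10 mo = £85,941.00
Total penalty = £13,368.60 + £85,941.00 = £99,309.60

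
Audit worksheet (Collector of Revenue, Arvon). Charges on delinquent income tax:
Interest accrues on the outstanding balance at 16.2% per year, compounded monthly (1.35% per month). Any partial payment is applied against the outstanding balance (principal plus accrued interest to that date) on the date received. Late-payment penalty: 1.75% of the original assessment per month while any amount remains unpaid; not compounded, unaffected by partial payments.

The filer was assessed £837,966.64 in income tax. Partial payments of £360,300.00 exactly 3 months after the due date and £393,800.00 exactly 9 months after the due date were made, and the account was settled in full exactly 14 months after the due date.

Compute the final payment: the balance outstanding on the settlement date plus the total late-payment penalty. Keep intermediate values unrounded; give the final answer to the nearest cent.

Balance at month 3: £837,966.6400 × (1 + 0.0135)^3 = £872,364.5089…
After £360,300.00 payment: £872,364.5089… − £360,300.00 = £512,064.5089…
Balance at month 9: £512,064.5089… × (1 + 0.0135)^6 = £554,967.0444…
After £393,800.00 payment: £554,967.0444… − £393,800.00 = £161,167.0444…
Balance at month 14: £161,167.0444… × (1 + 0.0135)^5 = £172,343.5390…
Penalty: 14 × 1.75% × £837,966.64 = £205,301.83…
Final settlement = outstanding balance + penalty = £172,343.5390… + £205,301.83… = £377,645.37

£377,645.37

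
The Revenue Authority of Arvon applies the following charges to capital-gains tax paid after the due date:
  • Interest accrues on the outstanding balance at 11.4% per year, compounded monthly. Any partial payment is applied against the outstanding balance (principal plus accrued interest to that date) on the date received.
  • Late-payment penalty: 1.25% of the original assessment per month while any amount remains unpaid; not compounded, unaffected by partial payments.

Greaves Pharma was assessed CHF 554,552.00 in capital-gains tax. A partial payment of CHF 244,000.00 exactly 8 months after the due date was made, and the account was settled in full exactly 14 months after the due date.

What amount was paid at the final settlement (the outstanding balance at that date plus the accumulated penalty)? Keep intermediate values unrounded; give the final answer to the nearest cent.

Monthly rate = 11.4% ÷ 12 = 0.95%
Balance at month 8: CHF 554,552.0000 × (1 + 0.0095)^8 = CHF 598,126.2492…
After CHF 244,000.00 payment: CHF 598,126.2492… − CHF 244,000.00 = CHF 354,126.2492…
Balance at month 14: CHF 354,126.2492… × (1 + 0.0095)^6 = CHF 374,796.9596…
Penalty: 14 × 1.25% × CHF 554,552.00 = CHF 97,046.60
Final settlement = outstanding balance + penalty = CHF 374,796.9596… + CHF 97,046.60 = CHF 471,843.56

CHF 471,843.56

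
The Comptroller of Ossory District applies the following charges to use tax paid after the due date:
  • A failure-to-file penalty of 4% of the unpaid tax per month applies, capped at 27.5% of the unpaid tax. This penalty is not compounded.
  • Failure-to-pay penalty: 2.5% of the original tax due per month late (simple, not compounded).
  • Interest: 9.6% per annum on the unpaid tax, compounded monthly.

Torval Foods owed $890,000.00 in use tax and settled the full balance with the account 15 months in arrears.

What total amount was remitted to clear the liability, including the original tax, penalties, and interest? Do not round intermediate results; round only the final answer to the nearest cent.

Failure-to-file: 15 × 4% × $890,000.00 = $534,000.00, capped at 27.5% × $890,000.00 = $244,750.00
Failure-to-pay penalty = 2.5% × $890,000.00 × 15 mo = $333,750.00
Interest (9.6%/yr ÷ 12 = 0.8%/month): $890,000.00 × ((1 + 0.008)^15 − 1) = $112,993.1992…
Total = $890,000.00 + $578,500.0000 + $112,993.1992… = $1,581,493.20

$1,581,493.20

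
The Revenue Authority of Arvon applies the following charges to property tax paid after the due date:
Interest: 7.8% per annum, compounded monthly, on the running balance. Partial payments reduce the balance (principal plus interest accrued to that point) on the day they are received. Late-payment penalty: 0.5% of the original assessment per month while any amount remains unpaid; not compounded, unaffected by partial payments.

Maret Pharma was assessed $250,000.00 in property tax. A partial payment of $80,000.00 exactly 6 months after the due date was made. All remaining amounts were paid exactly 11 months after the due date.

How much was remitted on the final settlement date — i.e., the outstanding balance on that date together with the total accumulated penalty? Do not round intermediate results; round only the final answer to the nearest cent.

$199,583.39

Monthly rate = 7.8% ÷ 12 = 0.65%
Balance at month 6: $250,000.0000 × (1 + 0.0065)^6 = $259,909.8173…
After $80,000.00 payment: $259,909.8173… − $80,000.00 = $179,909.8173…
Balance at month 11: $179,909.8173… × (1 + 0.0065)^5 = $185,833.3940…
Penalty: 11 × 0.5% × $250,000.00 = $13,750.00
Final settlement = outstanding balance + penalty = $185,833.3940… + $13,750.00 = $199,583.39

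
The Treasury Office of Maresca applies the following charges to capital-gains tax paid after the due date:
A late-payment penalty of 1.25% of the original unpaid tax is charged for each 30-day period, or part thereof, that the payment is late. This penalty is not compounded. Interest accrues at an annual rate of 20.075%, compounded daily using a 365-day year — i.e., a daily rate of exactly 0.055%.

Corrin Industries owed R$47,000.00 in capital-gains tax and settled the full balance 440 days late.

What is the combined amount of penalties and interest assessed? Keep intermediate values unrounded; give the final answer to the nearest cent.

R$21,676.84

Penalty periods: ⌈440/30⌉ = 15; penalty = 15 × 1.25% × R$47,000.00 = R$8,812.50
Interest: R$47,000.00 × ((1 + 0.00055)^440 − 1) = R$47,000.00 × 0.27370946… = R$12,864.3444…
Penalties + interest = R$8,812.5000 + R$12,864.3444… = R$21,676.84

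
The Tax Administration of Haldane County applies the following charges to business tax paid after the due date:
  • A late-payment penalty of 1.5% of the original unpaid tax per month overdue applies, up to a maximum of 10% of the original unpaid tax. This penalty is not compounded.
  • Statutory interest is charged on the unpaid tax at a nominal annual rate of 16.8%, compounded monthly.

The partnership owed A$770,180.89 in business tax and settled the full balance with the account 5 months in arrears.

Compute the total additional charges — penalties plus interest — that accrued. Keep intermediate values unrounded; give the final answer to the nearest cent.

A$113,207.07

Penalty: 5 × 1.5% × A$770,180.89 = A$57,763.57… (below the 10% cap of A$77,018.09…)
Interest (16.8%/yr ÷ 12 = 1.4%/month): A$770,180.89 × ((1 + 0.014)^5 − 1) = A$55,443.4990…
Penalties + interest = A$57,763.5668… + A$55,443.4990… = A$113,207.07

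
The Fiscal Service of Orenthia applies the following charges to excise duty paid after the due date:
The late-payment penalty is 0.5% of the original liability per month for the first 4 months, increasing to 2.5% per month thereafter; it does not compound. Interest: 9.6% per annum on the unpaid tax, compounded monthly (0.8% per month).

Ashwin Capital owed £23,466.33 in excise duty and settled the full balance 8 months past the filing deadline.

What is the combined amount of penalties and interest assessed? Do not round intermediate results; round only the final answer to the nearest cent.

Penalty, months 1–4: 4 × 0.5% × £23,466.33 = £469.33…
Penalty, months 5–8: 4 × 2.5% × £23,466.33 = £2,346.63…
Interest: £23,466.33 × ((1 + 0.008)^8 − 1) = £23,466.33 × 0.0658210… = £1,544.5764…
Penalties + interest = £2,815.9596 + £1,544.5764… = £4,360.54

£4,360.54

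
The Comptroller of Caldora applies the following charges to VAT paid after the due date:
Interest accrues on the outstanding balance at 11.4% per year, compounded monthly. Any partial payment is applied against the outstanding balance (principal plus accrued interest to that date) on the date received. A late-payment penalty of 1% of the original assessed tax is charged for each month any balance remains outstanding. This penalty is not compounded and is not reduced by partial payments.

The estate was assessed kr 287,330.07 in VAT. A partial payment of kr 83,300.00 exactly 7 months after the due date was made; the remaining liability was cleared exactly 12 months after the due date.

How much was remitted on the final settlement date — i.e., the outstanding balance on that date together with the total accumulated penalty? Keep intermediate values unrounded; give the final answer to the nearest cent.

kr 268,999.52

Monthly rate = 11.4% ÷ 12 = 0.95%
Balance at month 7: kr 287,330.0700 × (1 + 0.0095)^7 = kr 306,990.7866…
After kr 83,300.00 payment: kr 306,990.7866… − kr 83,300.00 = kr 223,690.7866…
Balance at month 12: kr 223,690.7866… × (1 + 0.0095)^5 = kr 234,519.9069…
Penalty: 12 × 1% × kr 287,330.07 = kr 34,479.61…
Final settlement = outstanding balance + penalty = kr 234,519.9069… + kr 34,479.61… = kr 268,999.52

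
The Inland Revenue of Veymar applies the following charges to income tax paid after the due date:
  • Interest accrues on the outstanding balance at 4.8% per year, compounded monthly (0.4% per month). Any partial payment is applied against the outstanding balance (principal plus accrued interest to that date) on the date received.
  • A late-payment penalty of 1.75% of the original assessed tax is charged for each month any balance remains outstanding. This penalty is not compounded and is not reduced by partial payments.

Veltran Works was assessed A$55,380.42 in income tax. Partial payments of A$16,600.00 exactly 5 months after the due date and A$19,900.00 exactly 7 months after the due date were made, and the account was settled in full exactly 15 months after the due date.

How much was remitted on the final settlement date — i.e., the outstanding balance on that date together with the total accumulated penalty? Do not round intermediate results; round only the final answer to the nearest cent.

A$35,513.41

Balance at month 5: A$55,380.4200 × (1 + 0.004)^5 = A$56,496.9248…
After A$16,600.00 payment: A$56,496.9248… − A$16,600.00 = A$39,896.9248…
Balance at month 7: A$39,896.9248… × (1 + 0.004)^2 = A$40,216.7385…
After A$19,900.00 payment: A$40,216.7385… − A$19,900.00 = A$20,316.7385…
Balance at month 15: A$20,316.7385… × (1 + 0.004)^8 = A$20,976.0492…
Penalty: 15 × 1.75% × A$55,380.42 = A$14,537.36…
Final settlement = outstanding balance + penalty = A$20,976.0492… + A$14,537.36… = A$35,513.41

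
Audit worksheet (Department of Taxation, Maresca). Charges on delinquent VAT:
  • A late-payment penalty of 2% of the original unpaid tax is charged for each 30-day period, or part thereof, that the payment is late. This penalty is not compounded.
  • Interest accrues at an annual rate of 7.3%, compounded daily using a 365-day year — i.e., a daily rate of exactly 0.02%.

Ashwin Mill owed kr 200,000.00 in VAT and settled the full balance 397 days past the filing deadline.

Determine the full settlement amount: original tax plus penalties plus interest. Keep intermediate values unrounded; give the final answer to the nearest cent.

kr 272,525.74

Penalty periods: ⌈397/30⌉ = 14; penalty = 14 × 2% × kr 200,000.00 = kr 56,000.00
Interest: kr 200,000.00 × ((1 + 0.0002)^397 − 1) = kr 200,000.00 × 0.08262870… = kr 16,525.7391…
Total = kr 200,000.00 + kr 56,000.0000 + kr 16,525.7391… = kr 272,525.74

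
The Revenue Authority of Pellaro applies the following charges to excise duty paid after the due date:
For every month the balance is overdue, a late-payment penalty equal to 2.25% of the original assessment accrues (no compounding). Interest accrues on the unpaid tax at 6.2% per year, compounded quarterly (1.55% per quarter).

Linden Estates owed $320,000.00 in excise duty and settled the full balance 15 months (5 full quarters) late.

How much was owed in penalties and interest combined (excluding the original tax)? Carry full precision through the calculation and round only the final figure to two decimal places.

$133,580.81

Late-payment penalty: 15 × 2.25% × $320,000.00 = $108,000.00
Interest: $320,000.00 × ((1 + 0.0155)^5 − 1) = $320,000.00 × 0.0799400… = $25,580.8090…
Penalties + interest = $108,000.0000 + $25,580.8090… = $133,580.81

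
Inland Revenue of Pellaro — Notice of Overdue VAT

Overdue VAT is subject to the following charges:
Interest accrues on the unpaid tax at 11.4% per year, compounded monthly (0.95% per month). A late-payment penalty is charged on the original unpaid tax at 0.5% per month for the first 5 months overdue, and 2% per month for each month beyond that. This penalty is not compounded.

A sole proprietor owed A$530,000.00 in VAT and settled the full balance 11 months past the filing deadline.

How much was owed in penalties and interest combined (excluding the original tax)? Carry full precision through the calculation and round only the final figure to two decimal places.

Penalty, months 1–5: 5 × 0.5% × A$530,000.00 = A$13,250.00
Penalty, months 6–11: 6 × 2% × A$530,000.00 = A$63,600.00
Interest: A$530,000.00 × ((1 + 0.0095)^11 − 1) = A$530,000.00 × 0.1096079… = A$58,092.2086…
Penalties + interest = A$76,850.0000 + A$58,092.2086… = A$134,942.21

A$134,942.21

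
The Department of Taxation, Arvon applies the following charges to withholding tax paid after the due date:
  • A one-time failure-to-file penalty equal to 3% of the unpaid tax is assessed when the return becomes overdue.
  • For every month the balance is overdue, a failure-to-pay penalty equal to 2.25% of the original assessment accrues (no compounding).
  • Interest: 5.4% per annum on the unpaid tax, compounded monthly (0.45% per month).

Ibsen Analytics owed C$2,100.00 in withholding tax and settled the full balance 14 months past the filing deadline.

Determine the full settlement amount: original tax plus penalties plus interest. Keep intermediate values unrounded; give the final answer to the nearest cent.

Failure-to-file penalty: 3% × C$2,100.00 = C$63.00
Failure-to-pay penalty: 14 × 2.25% × C$2,100.00 = C$661.50
Interest: C$2,100.00 × ((1 + 0.0045)^14 − 1) = C$2,100.00 × 0.0648763… = C$136.2403…
Total = C$2,100.00 + C$724.5000 + C$136.2403… = C$2,960.74

C$2,960.74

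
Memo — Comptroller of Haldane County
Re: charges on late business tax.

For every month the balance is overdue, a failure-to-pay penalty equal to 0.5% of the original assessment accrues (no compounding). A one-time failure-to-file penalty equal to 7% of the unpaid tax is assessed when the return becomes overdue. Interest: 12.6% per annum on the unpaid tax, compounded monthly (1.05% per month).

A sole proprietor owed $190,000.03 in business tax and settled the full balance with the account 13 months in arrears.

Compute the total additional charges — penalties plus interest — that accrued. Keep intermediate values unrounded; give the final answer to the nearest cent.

Failure-to-file penalty: 7% × $190,000.03 = $13,300.00…
Failure-to-pay penalty = 0.5% × $190,000.03 × 13 mo = $12,350.00…
Interest: $190,000.03 × ((1 + 0.0105)^13 − 1) = $190,000.03 × 0.1454394… = $27,633.4976…
Penalties + interest = $25,650.0041… + $27,633.4976… = $53,283.50

$53,283.50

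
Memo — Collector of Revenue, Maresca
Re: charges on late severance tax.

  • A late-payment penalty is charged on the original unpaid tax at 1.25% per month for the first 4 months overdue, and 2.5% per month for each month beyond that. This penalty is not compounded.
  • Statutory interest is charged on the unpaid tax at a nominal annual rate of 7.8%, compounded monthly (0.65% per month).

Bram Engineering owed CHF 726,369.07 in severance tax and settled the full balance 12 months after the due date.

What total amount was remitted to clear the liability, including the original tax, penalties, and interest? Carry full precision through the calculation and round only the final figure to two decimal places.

CHF 966,688.14

Penalty, months 1–4: 4 × 1.25% × CHF 726,369.07 = CHF 36,318.45…
Penalty, months 5–12: 8 × 2.5% × CHF 726,369.07 = CHF 145,273.81…
Interest: CHF 726,369.07 × ((1 + 0.0065)^12 − 1) = CHF 726,369.07 × 0.0808498… = CHF 58,726.8016…
Total = CHF 726,369.07 + CHF 181,592.2675 + CHF 58,726.8016… = CHF 966,688.14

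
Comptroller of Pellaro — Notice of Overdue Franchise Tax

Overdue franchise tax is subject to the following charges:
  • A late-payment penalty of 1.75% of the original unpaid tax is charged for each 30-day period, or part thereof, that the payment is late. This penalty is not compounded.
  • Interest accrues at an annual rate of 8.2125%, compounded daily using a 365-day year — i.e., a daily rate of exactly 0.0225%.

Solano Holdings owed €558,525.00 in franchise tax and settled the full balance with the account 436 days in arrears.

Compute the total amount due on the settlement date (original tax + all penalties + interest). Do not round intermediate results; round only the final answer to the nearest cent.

€762,699.91

Penalty periods: ⌈436/30⌉ = 15; penalty = 15 × 1.75% × €558,525.00 = €146,612.81…
Interest: €558,525.00 × ((1 + 0.000225)^436 − 1) = €558,525.00 × 0.10306092… = €57,562.0976…
Total = €558,525.00 + €146,612.8125 + €57,562.0976… = €762,699.91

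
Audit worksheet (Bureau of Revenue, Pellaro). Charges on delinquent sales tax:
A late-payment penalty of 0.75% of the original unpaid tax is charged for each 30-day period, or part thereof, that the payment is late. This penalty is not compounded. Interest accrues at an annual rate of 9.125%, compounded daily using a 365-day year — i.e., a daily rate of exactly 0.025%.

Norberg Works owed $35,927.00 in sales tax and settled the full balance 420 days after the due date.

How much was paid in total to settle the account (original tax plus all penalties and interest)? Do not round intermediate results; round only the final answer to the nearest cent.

$43,676.31

Penalty periods: ⌈420/30⌉ = 14; penalty = 14 × 0.75% × $35,927.00 = $3,772.34…
Interest: $35,927.00 × ((1 + 0.00025)^420 − 1) = $35,927.00 × 0.11069603… = $3,976.9764…
Total = $35,927.00 + $3,772.3350 + $3,976.9764… = $43,676.31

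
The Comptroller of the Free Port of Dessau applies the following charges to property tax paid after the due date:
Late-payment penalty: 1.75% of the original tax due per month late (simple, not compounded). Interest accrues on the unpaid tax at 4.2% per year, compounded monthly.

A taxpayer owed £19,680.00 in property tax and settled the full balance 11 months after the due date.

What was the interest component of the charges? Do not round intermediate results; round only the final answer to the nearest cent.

£771.08

Interest (4.2%/yr ÷ 12 = 0.35%/month): £19,680.00 × ((1 + 0.0035)^11 − 1) = £771.0796…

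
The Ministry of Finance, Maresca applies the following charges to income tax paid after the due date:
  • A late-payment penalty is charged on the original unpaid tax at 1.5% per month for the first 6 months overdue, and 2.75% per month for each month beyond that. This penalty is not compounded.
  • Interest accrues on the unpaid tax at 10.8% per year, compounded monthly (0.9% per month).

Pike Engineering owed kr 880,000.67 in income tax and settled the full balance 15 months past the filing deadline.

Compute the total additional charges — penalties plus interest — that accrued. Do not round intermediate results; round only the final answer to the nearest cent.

Penalty, months 1–6: 6 × 1.5% × kr 880,000.67 = kr 79,200.06…
Penalty, months 7–15: 9 × 2.75% × kr 880,000.67 = kr 217,800.17…
Interest: kr 880,000.67 × ((1 + 0.009)^15 − 1) = kr 880,000.67 × 0.1438458… = kr 126,584.4275…
Penalties + interest = kr 297,000.2261… + kr 126,584.4275… = kr 423,584.65

kr 423,584.65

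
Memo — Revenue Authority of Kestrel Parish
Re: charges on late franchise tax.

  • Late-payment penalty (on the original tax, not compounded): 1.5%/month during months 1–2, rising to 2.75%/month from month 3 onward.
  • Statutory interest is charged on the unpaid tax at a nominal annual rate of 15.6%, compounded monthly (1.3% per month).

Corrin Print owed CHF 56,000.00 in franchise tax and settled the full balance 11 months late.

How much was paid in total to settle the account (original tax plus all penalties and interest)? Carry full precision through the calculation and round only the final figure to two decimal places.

Penalty, months 1–2: 2 × 1.5% × CHF 56,000.00 = CHF 1,680.00
Penalty, months 3–11: 9 × 2.75% × CHF 56,000.00 = CHF 13,860.00
Interest: CHF 56,000.00 × ((1 + 0.013)^11 − 1) = CHF 56,000.00 × 0.1526671… = CHF 8,549.3578…
Total = CHF 56,000.00 + CHF 15,540.0000 + CHF 8,549.3578… = CHF 80,089.36

CHF 80,089.36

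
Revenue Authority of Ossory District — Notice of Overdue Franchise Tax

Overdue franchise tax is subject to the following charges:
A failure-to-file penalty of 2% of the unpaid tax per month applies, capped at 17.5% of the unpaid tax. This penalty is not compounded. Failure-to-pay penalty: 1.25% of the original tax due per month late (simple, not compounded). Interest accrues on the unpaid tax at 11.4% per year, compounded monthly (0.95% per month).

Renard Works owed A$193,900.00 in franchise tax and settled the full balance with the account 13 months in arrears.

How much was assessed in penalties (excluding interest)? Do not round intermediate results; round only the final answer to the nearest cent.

A$65,441.25

Failure-to-file: 13 × 2% × A$193,900.00 = A$50,414.00, capped at 17.5% × A$193,900.00 = A$33,932.50
Failure-to-pay penalty = 1.25% × A$193,900.00 × 13 mo = A$31,508.75
Total penalty = A$33,932.50 + A$31,508.75 = A$65,441.25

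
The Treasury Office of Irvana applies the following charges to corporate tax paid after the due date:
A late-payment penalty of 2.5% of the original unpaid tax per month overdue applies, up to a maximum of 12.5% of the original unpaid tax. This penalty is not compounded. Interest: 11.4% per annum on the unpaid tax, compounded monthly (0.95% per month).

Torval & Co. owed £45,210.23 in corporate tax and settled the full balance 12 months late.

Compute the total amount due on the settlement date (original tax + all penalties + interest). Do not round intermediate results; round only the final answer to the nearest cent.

£56,293.48

Penalty (uncapped): 12 × 2.5% × £45,210.23 = £13,563.07…; cap = 12.5% × £45,210.23 = £5,651.28… → penalty = £5,651.28…
Interest: £45,210.23 × ((1 + 0.0095)^12 − 1) = £45,210.23 × 0.1201492… = £5,431.9737…
Total = £45,210.23 + £5,651.2788… + £5,431.9737… = £56,293.48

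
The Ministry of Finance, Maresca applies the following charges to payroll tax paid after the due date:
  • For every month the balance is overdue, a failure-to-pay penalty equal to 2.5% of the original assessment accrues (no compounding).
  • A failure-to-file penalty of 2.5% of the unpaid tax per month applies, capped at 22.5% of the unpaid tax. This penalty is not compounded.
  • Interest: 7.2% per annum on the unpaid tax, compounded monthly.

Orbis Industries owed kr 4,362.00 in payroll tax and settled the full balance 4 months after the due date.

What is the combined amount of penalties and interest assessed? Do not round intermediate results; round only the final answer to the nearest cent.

Failure-to-file: 4 × 2.5% × kr 4,362.00 = kr 436.20 (under the 22.5% cap)
Failure-to-pay penalty: 4 × 2.5% × kr 4,362.00 = kr 436.20
Interest (7.2%/yr ÷ 12 = 0.6%/month): kr 4,362.00 × ((1 + 0.006)^4 − 1) = kr 105.6340…
Penalties + interest = kr 872.4000 + kr 105.6340… = kr 978.03

kr 978.03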